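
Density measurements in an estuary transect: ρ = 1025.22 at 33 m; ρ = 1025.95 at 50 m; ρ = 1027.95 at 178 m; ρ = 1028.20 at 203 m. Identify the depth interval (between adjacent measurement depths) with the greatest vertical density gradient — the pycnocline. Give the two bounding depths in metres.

Compute the density gradient over each adjacent pair:
  33–50 m: Δρ/Δz = 0.73/17 = 0.043 kg m⁻⁴
  50–178 m: Δρ/Δz = 2.00/128 = 0.016 kg m⁻⁴
  178–203 m: Δρ/Δz = 0.25/25 = 0.010 kg m⁻⁴
The largest gradient is in the 33–50 m interval — the pycnocline.

33–50 m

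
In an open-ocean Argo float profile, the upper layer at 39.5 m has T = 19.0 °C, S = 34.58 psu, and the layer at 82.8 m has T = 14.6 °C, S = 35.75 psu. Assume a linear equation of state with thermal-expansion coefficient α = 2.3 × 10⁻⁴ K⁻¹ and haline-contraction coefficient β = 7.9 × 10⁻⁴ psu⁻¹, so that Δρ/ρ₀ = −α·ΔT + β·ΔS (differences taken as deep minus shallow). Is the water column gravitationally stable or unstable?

stable

ΔT = 14.6 − 19.0 = -4.4 K and ΔS = 35.75 − 34.58 = +1.17 psu (deep − shallow).
−αΔT = 1.012 × 10⁻³; βΔS = 9.243 × 10⁻⁴; sum Δρ/ρ₀ = 1.9363 × 10⁻³.
Δρ/ρ₀ > 0, so Δρ > 0: deeper water is denser → statically stable.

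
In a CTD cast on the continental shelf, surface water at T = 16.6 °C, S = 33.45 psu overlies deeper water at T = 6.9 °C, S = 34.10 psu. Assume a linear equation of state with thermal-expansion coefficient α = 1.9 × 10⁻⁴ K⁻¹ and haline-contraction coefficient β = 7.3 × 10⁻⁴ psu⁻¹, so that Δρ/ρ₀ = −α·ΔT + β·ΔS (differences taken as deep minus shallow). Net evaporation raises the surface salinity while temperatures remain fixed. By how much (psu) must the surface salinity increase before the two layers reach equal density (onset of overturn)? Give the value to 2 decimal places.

3.17 psu

Neutral buoyancy requires −α(T_deep − T_surf) + β(S_deep − S_surf′) = 0.
S_surf′ = S_deep − (α/β)·ΔT = 34.10 − (1.9 × 10⁻⁴/7.3 × 10⁻⁴)·(-9.7) = 36.6247 psu.
Increase required: 36.6247 − 33.45 = 3.1747 psu.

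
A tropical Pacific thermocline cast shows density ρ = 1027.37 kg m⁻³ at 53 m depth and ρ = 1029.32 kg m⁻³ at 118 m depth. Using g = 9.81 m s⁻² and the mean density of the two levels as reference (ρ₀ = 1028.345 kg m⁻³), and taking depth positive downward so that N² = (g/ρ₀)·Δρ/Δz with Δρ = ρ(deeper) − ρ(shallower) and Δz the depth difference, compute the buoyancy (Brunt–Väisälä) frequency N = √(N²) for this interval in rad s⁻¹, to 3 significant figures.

0.0169 rad s⁻¹

Δρ = 1029.32 − 1027.37 = 1.95 kg m⁻³ over Δz = 118 − 53 = 65 m.
N² = (9.81/1028.345) × (1.95/65) = 2.8619 × 10⁻⁴ s⁻².
N = √(2.8619 × 10⁻⁴) = 0.016917 rad s⁻¹ ≈ 0.0169 rad s⁻¹.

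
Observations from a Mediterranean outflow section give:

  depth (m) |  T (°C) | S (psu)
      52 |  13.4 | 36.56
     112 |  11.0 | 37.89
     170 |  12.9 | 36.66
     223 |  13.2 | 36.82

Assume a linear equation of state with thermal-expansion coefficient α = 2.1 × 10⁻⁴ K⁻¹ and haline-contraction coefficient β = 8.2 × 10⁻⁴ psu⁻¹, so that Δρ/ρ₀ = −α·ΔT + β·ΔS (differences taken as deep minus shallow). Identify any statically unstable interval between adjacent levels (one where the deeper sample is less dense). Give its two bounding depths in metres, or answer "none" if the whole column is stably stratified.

112–170 m

Evaluate Δρ/ρ₀ = −αΔT + βΔS across each adjacent pair:
  52–112 m: −αΔT+βΔS = −(2.1 × 10⁻⁴)(-2.4)+(8.2 × 10⁻⁴)(+1.33) = 1.6 × 10⁻³ → stable
  112–170 m: −αΔT+βΔS = −(2.1 × 10⁻⁴)(+1.9)+(8.2 × 10⁻⁴)(-1.23) = -1.4 × 10⁻³ → UNSTABLE
  170–223 m: −αΔT+βΔS = −(2.1 × 10⁻⁴)(+0.3)+(8.2 × 10⁻⁴)(+0.16) = 6.8 × 10⁻⁵ → stable
The 112–170 m interval has Δρ < 0: lighter water underlies denser water.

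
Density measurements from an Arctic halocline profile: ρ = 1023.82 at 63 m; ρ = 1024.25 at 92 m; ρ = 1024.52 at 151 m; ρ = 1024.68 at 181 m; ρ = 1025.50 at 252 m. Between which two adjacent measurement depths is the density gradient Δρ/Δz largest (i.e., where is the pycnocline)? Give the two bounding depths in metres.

Compute the density gradient over each adjacent pair:
  63–92 m: Δρ/Δz = 0.43/29 = 0.015 kg m⁻⁴
  92–151 m: Δρ/Δz = 0.27/59 = 4.6 × 10⁻³ kg m⁻⁴
  151–181 m: Δρ/Δz = 0.16/30 = 5.3 × 10⁻³ kg m⁻⁴
  181–252 m: Δρ/Δz = 0.82/71 = 0.012 kg m⁻⁴
The largest gradient is in the 63–92 m interval — the pycnocline.

63–92 m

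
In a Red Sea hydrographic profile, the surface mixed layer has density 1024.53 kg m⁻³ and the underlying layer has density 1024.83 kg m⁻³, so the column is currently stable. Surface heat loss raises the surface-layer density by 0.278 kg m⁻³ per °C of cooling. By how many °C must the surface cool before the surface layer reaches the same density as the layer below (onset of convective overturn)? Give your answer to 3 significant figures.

1.08 °C

Density deficit of the surface layer: 1024.83 − 1024.53 = 0.3 kg m⁻³.
Required change = 0.3 / 0.278 = 1.08 °C.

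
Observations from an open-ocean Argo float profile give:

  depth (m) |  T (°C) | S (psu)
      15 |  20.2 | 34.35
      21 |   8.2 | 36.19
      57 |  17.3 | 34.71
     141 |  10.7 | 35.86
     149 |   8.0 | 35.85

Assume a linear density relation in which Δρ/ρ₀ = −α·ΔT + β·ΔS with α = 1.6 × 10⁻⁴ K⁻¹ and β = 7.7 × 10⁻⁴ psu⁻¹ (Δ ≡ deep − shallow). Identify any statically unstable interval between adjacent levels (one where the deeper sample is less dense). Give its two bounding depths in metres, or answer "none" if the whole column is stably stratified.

21–57 m

Evaluate Δρ/ρ₀ = −αΔT + βΔS across each adjacent pair:
  15–21 m: −αΔT+βΔS = −(1.6 × 10⁻⁴)(-12.0)+(7.7 × 10⁻⁴)(+1.84) = 3.3 × 10⁻³ → stable
  21–57 m: −αΔT+βΔS = −(1.6 × 10⁻⁴)(+9.1)+(7.7 × 10⁻⁴)(-1.48) = -2.6 × 10⁻³ → UNSTABLE
  57–141 m: −αΔT+βΔS = −(1.6 × 10⁻⁴)(-6.6)+(7.7 × 10⁻⁴)(+1.15) = 1.9 × 10⁻³ → stable
  141–149 m: −αΔT+βΔS = −(1.6 × 10⁻⁴)(-2.7)+(7.7 × 10⁻⁴)(-0.01) = 4.2 × 10⁻⁴ → stable
The 21–57 m interval has Δρ < 0: lighter water underlies denser water.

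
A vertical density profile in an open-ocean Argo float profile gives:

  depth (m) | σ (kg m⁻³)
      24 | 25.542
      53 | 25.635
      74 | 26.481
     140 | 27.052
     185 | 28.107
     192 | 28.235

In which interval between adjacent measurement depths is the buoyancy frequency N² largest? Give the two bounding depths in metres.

Compute the density gradient over each adjacent pair:
  24–53 m: Δρ/Δz = 0.093/29 = 3.2 × 10⁻³ kg m⁻⁴
  53–74 m: Δρ/Δz = 0.846/21 = 0.040 kg m⁻⁴
  74–140 m: Δρ/Δz = 0.571/66 = 8.7 × 10⁻³ kg m⁻⁴
  140–185 m: Δρ/Δz = 1.055/45 = 0.023 kg m⁻⁴
  185–192 m: Δρ/Δz = 0.128/7 = 0.018 kg m⁻⁴
The largest gradient is in the 53–74 m interval — the pycnocline.

53–74 m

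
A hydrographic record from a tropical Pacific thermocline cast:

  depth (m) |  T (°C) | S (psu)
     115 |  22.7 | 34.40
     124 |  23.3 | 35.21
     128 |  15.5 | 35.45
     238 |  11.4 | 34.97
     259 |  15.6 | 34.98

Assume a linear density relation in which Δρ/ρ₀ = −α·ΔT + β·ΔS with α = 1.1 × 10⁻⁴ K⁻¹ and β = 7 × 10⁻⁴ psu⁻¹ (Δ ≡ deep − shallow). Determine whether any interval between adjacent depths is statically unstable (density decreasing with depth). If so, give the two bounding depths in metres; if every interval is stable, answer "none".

238–259 m

Evaluate Δρ/ρ₀ = −αΔT + βΔS across each adjacent pair:
  115–124 m: −αΔT+βΔS = −(1.1 × 10⁻⁴)(+0.6)+(7 × 10⁻⁴)(+0.81) = 5.0 × 10⁻⁴ → stable
  124–128 m: −αΔT+βΔS = −(1.1 × 10⁻⁴)(-7.8)+(7 × 10⁻⁴)(+0.24) = 1.0 × 10⁻³ → stable
  128–238 m: −αΔT+βΔS = −(1.1 × 10⁻⁴)(-4.1)+(7 × 10⁻⁴)(-0.48) = 1.1 × 10⁻⁴ → stable
  238–259 m: −αΔT+βΔS = −(1.1 × 10⁻⁴)(+4.2)+(7 × 10⁻⁴)(+0.01) = -4.6 × 10⁻⁴ → UNSTABLE
The 238–259 m interval has Δρ < 0: lighter water underlies denser water.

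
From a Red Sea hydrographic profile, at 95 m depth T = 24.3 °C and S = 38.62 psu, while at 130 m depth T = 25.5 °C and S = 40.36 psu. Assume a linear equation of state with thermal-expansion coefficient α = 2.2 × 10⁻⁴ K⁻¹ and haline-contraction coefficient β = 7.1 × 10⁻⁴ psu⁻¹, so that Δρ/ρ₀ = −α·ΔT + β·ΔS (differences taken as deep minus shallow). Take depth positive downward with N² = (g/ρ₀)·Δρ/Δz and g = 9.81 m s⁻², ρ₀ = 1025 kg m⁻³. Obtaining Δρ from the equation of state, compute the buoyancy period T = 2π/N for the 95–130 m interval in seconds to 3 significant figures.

381 s

ΔT = +1.2 K, ΔS = +1.74 psu (deep − shallow).
Δρ/ρ₀ = −αΔT + βΔS = -2.64 × 10⁻⁴ + 1.2354 × 10⁻³ = 9.714 × 10⁻⁴, so Δρ ≈ 0.9957 kg m⁻³.
N² = (g/ρ₀)·Δρ/Δz = g·(Δρ/ρ₀)/Δz = 9.81 × 9.714 × 10⁻⁴ / 35 = 2.7227 × 10⁻⁴ s⁻².
N = √(2.7227 × 10⁻⁴) = 0.016501 rad s⁻¹ → T = 2π/N = 380.78 s ≈ 381 s.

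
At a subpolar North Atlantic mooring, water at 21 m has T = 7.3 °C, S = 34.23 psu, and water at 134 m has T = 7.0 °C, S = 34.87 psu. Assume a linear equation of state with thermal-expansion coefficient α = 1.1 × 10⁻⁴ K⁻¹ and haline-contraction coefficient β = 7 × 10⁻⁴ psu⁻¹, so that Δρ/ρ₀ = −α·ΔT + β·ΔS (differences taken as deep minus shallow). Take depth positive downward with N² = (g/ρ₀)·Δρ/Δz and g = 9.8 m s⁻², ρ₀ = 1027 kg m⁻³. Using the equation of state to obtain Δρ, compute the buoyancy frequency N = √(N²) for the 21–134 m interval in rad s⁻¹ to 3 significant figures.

ΔT = -0.3 K, ΔS = +0.64 psu (deep − shallow).
Δρ/ρ₀ = −αΔT + βΔS = 3.30 × 10⁻⁵ + 4.48 × 10⁻⁴ = 4.81 × 10⁻⁴, so Δρ ≈ 0.4940 kg m⁻³.
N² = (g/ρ₀)·Δρ/Δz = g·(Δρ/ρ₀)/Δz = 9.8 × 4.81 × 10⁻⁴ / 113 = 4.1715 × 10⁻⁵ s⁻².
N = √(4.1715 × 10⁻⁵) = 6.4587 × 10⁻³ rad s⁻¹ ≈ 6.46 × 10⁻³ rad s⁻¹.

6.46 × 10⁻³ rad s⁻¹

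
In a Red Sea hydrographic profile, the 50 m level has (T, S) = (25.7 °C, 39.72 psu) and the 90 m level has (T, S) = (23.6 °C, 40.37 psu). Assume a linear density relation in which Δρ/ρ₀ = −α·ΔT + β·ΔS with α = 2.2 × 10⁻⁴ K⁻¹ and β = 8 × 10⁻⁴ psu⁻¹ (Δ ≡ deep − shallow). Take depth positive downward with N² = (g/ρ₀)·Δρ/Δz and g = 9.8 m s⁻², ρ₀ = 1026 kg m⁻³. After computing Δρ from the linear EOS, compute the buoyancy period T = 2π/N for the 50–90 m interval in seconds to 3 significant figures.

ΔT = -2.1 K, ΔS = +0.65 psu (deep − shallow).
Δρ/ρ₀ = −αΔT + βΔS = 4.62 × 10⁻⁴ + 5.20 × 10⁻⁴ = 9.82 × 10⁻⁴, so Δρ ≈ 1.008 kg m⁻³.
N² = (g/ρ₀)·Δρ/Δz = g·(Δρ/ρ₀)/Δz = 9.8 × 9.82 × 10⁻⁴ / 40 = 2.4059 × 10⁻⁴ s⁻².
N = √(2.4059 × 10⁻⁴) = 0.015511 rad s⁻¹ → T = 2π/N = 405.08 s ≈ 405 s.

405 s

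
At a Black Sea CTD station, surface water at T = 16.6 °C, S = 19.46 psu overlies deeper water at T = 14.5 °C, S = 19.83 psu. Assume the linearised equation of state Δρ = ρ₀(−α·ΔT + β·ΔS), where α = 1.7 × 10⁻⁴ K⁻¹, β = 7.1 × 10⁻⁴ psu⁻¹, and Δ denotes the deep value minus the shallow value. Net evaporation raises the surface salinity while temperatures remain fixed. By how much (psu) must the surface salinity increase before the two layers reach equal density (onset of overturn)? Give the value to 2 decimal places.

Neutral buoyancy requires −α(T_deep − T_surf) + β(S_deep − S_surf′) = 0.
S_surf′ = S_deep − (α/β)·ΔT = 19.83 − (1.7 × 10⁻⁴/7.1 × 10⁻⁴)·(-2.1) = 20.3328 psu.
Increase required: 20.3328 − 19.46 = 0.8728 psu.

0.87 psu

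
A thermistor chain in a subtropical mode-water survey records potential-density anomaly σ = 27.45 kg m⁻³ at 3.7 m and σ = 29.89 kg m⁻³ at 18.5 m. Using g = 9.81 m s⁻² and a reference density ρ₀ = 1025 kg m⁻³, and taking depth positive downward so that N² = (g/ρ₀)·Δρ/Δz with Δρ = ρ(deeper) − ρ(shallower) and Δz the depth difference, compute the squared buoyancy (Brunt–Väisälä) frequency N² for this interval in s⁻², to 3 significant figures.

Δρ = 1029.89 − 1027.45 = 2.44 kg m⁻³ over Δz = 18.5 − 3.7 = 14.8 m.
N² = (9.81/1025) × (2.44/14.8) = 1.5779 × 10⁻³ s⁻² ≈ 1.58 × 10⁻³ s⁻².

1.58 × 10⁻³ s⁻²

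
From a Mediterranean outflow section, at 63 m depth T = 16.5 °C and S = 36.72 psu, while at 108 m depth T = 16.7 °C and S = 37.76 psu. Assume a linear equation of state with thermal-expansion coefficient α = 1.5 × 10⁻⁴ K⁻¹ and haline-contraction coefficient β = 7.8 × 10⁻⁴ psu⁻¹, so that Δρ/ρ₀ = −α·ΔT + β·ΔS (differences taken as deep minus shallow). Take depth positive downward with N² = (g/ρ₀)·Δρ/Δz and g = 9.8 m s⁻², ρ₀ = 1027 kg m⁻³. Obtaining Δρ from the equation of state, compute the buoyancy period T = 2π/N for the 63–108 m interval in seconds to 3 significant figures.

ΔT = +0.2 K, ΔS = +1.04 psu (deep − shallow).
Δρ/ρ₀ = −αΔT + βΔS = -3.00 × 10⁻⁵ + 8.112 × 10⁻⁴ = 7.812 × 10⁻⁴, so Δρ ≈ 0.8023 kg m⁻³.
N² = (g/ρ₀)·Δρ/Δz = g·(Δρ/ρ₀)/Δz = 9.8 × 7.812 × 10⁻⁴ / 45 = 1.7013 × 10⁻⁴ s⁻².
N = √(1.7013 × 10⁻⁴) = 0.013043 rad s⁻¹ → T = 2π/N = 481.73 s ≈ 482 s.

482 s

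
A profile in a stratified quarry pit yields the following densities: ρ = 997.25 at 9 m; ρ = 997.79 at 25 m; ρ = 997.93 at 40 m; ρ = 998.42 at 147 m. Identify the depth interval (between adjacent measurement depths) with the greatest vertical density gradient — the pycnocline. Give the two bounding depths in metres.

9–25 m

Compute the density gradient over each adjacent pair:
  9–25 m: Δρ/Δz = 0.54/16 = 0.034 kg m⁻⁴
  25–40 m: Δρ/Δz = 0.14/15 = 9.3 × 10⁻³ kg m⁻⁴
  40–147 m: Δρ/Δz = 0.49/107 = 4.6 × 10⁻³ kg m⁻⁴
The largest gradient is in the 9–25 m interval — the pycnocline.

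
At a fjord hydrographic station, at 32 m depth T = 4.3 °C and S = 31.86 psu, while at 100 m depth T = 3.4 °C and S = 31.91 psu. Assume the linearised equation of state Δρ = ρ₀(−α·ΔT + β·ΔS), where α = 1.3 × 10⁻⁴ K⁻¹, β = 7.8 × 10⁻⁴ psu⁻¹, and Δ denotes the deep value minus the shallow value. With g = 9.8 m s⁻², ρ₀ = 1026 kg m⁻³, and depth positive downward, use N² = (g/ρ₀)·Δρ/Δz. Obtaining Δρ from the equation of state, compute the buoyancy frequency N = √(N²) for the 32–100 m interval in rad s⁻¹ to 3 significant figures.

ΔT = -0.9 K, ΔS = +0.05 psu (deep − shallow).
Δρ/ρ₀ = −αΔT + βΔS = 1.17 × 10⁻⁴ + 3.90 × 10⁻⁵ = 1.56 × 10⁻⁴, so Δρ ≈ 0.1601 kg m⁻³.
N² = (g/ρ₀)·Δρ/Δz = g·(Δρ/ρ₀)/Δz = 9.8 × 1.56 × 10⁻⁴ / 68 = 2.2482 × 10⁻⁵ s⁻².
N = √(2.2482 × 10⁻⁵) = 4.7415 × 10⁻³ rad s⁻¹ ≈ 4.74 × 10⁻³ rad s⁻¹.

4.74 × 10⁻³ rad s⁻¹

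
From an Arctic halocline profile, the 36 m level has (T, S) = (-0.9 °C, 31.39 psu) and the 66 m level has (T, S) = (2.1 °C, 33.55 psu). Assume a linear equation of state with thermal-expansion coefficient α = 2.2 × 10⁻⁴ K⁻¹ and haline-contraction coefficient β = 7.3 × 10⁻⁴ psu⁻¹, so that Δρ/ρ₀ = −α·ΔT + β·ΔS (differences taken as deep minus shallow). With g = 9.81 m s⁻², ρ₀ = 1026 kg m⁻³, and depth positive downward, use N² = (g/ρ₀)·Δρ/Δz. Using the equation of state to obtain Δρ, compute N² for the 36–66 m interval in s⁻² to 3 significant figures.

ΔT = +3.0 K, ΔS = +2.16 psu (deep − shallow).
Δρ/ρ₀ = −αΔT + βΔS = -6.60 × 10⁻⁴ + 1.5768 × 10⁻³ = 9.168 × 10⁻⁴, so Δρ ≈ 0.9406 kg m⁻³.
N² = (g/ρ₀)·Δρ/Δz = g·(Δρ/ρ₀)/Δz = 9.81 × 9.168 × 10⁻⁴ / 30 = 2.9979 × 10⁻⁴ s⁻² ≈ 3.00 × 10⁻⁴ s⁻².

3.00 × 10⁻⁴ s⁻²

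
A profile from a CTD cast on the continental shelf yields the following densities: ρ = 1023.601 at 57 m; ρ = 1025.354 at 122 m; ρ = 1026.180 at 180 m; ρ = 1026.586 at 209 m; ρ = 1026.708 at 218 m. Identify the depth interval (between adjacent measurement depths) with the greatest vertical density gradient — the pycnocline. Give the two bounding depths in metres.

Compute the density gradient over each adjacent pair:
  57–122 m: Δρ/Δz = 1.753/65 = 0.027 kg m⁻⁴
  122–180 m: Δρ/Δz = 0.826/58 = 0.014 kg m⁻⁴
  180–209 m: Δρ/Δz = 0.406/29 = 0.014 kg m⁻⁴
  209–218 m: Δρ/Δz = 0.122/9 = 0.014 kg m⁻⁴
The largest gradient is in the 57–122 m interval — the pycnocline.

57–122 m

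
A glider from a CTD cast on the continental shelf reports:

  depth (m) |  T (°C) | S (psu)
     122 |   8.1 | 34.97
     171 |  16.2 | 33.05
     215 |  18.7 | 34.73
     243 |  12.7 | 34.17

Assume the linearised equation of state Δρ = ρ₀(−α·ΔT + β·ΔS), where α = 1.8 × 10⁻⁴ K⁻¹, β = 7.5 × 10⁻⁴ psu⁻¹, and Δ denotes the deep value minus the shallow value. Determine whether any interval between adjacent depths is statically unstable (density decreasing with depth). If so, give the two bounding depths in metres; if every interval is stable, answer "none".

122–171 m

Evaluate Δρ/ρ₀ = −αΔT + βΔS across each adjacent pair:
  122–171 m: −αΔT+βΔS = −(1.8 × 10⁻⁴)(+8.1)+(7.5 × 10⁻⁴)(-1.92) = -2.9 × 10⁻³ → UNSTABLE
  171–215 m: −αΔT+βΔS = −(1.8 × 10⁻⁴)(+2.5)+(7.5 × 10⁻⁴)(+1.68) = 8.1 × 10⁻⁴ → stable
  215–243 m: −αΔT+βΔS = −(1.8 × 10⁻⁴)(-6.0)+(7.5 × 10⁻⁴)(-0.56) = 6.6 × 10⁻⁴ → stable
The 122–171 m interval has Δρ < 0: lighter water underlies denser water.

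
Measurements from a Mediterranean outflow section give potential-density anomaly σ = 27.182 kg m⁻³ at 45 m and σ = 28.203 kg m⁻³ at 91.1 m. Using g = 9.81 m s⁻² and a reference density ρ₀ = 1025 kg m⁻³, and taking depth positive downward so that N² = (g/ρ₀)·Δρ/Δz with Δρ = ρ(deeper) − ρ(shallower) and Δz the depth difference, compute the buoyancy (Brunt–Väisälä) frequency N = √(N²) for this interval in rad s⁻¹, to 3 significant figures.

0.0146 rad s⁻¹

Δρ = 1028.203 − 1027.182 = 1.021 kg m⁻³ over Δz = 91.1 − 45 = 46.1 m.
N² = (9.81/1025) × (1.021/46.1) = 2.1197 × 10⁻⁴ s⁻².
N = √(2.1197 × 10⁻⁴) = 0.014559 rad s⁻¹ ≈ 0.0146 rad s⁻¹.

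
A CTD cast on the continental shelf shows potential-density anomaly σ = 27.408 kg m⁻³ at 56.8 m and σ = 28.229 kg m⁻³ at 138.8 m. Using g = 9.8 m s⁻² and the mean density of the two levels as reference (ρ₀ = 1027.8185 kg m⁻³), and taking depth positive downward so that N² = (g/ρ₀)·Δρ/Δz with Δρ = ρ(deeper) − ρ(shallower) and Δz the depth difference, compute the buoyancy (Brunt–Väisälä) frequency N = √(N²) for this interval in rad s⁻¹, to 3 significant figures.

Δρ = 1028.229 − 1027.408 = 0.821 kg m⁻³ over Δz = 138.8 − 56.8 = 82 m.
N² = (9.8/1027.8185) × (0.821/82) = 9.5464 × 10⁻⁵ s⁻².
N = √(9.5464 × 10⁻⁵) = 9.7706 × 10⁻³ rad s⁻¹ ≈ 9.77 × 10⁻³ rad s⁻¹.
N² > 0, so the interval is statically stable.

9.77 × 10⁻³ rad s⁻¹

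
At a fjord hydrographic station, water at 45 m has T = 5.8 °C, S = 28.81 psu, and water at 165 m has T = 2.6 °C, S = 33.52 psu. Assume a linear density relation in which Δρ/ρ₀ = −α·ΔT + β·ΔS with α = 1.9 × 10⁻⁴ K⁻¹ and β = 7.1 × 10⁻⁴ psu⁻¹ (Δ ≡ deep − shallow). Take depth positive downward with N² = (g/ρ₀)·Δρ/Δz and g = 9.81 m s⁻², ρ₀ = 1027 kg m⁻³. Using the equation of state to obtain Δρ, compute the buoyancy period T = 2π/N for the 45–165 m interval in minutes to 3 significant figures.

ΔT = -3.2 K, ΔS = +4.71 psu (deep − shallow).
Δρ/ρ₀ = −αΔT + βΔS = 6.08 × 10⁻⁴ + 3.3441 × 10⁻³ = 3.9521 × 10⁻³, so Δρ ≈ 4.059 kg m⁻³.
N² = (g/ρ₀)·Δρ/Δz = g·(Δρ/ρ₀)/Δz = 9.81 × 3.9521 × 10⁻³ / 120 = 3.2308 × 10⁻⁴ s⁻².
N = √(3.2308 × 10⁻⁴) = 0.017974 rad s⁻¹ → T = 2π/N = 349.57 s = 5.8262 min ≈ 5.83 min.

5.83 min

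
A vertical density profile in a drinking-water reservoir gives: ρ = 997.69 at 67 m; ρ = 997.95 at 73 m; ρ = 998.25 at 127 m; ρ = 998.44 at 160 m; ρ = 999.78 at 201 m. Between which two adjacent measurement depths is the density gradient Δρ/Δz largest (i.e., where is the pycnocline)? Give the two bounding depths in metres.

Compute the density gradient over each adjacent pair:
  67–73 m: Δρ/Δz = 0.26/6 = 0.043 kg m⁻⁴
  73–127 m: Δρ/Δz = 0.30/54 = 5.6 × 10⁻³ kg m⁻⁴
  127–160 m: Δρ/Δz = 0.19/33 = 5.8 × 10⁻³ kg m⁻⁴
  160–201 m: Δρ/Δz = 1.34/41 = 0.033 kg m⁻⁴
The largest gradient is in the 67–73 m interval — the pycnocline.

67–73 m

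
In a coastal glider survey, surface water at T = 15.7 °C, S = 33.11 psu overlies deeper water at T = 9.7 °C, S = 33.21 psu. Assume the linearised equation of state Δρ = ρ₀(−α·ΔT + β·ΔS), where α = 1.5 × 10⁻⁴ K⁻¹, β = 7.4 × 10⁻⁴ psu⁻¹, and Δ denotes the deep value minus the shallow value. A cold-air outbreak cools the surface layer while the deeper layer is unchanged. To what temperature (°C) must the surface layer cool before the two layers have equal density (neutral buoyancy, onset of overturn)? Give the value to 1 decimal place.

Neutral buoyancy requires Δρ = 0, i.e. −α(T_deep − T_surf′) + β(S_deep − S_surf) = 0.
T_surf′ = T_deep − (β/α)·ΔS = 9.7 − (7.4 × 10⁻⁴/1.5 × 10⁻⁴)·(+0.10) = 9.207 °C.
Cooling required: 15.7 − (9.207) = 6.493 °C.

9.2 °C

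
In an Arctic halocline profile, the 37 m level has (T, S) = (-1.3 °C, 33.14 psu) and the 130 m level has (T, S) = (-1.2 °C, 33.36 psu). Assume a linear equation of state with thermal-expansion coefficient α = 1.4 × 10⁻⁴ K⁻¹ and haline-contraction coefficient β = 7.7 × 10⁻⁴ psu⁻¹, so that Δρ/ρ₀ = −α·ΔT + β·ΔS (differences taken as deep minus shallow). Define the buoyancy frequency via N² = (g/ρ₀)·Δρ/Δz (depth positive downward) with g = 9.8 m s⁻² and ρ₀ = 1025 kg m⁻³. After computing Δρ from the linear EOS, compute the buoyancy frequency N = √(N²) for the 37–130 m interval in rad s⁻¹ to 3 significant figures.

4.05 × 10⁻³ rad s⁻¹

ΔT = +0.1 K, ΔS = +0.22 psu (deep − shallow).
Δρ/ρ₀ = −αΔT + βΔS = -1.40 × 10⁻⁵ + 1.694 × 10⁻⁴ = 1.554 × 10⁻⁴, so Δρ ≈ 0.1593 kg m⁻³.
N² = (g/ρ₀)·Δρ/Δz = g·(Δρ/ρ₀)/Δz = 9.8 × 1.554 × 10⁻⁴ / 93 = 1.6375 × 10⁻⁵ s⁻².
N = √(1.6375 × 10⁻⁵) = 4.0466 × 10⁻³ rad s⁻¹ ≈ 4.05 × 10⁻³ rad s⁻¹.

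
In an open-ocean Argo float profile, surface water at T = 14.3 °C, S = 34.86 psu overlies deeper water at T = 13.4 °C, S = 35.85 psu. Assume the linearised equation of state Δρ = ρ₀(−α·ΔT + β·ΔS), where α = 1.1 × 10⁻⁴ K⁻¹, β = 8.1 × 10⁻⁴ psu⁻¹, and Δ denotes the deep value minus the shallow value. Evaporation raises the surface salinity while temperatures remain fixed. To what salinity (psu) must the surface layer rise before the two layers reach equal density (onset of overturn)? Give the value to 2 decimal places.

Neutral buoyancy requires −α(T_deep − T_surf) + β(S_deep − S_surf′) = 0.
S_surf′ = S_deep − (α/β)·ΔT = 35.85 − (1.1 × 10⁻⁴/8.1 × 10⁻⁴)·(-0.9) = 35.9722 psu.
Increase required: 35.9722 − 34.86 = 1.1122 psu.

35.97 psu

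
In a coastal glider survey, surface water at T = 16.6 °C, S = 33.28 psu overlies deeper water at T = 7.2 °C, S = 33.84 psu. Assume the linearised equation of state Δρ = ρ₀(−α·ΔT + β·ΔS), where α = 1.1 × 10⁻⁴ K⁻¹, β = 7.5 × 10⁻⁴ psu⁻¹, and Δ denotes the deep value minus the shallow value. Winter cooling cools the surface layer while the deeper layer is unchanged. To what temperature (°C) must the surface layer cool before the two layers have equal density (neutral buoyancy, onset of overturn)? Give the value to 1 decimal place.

3.4 °C

Neutral buoyancy requires Δρ = 0, i.e. −α(T_deep − T_surf′) + β(S_deep − S_surf) = 0.
T_surf′ = T_deep − (β/α)·ΔS = 7.2 − (7.5 × 10⁻⁴/1.1 × 10⁻⁴)·(+0.56) = 3.382 °C.
Cooling required: 16.6 − (3.382) = 13.218 °C.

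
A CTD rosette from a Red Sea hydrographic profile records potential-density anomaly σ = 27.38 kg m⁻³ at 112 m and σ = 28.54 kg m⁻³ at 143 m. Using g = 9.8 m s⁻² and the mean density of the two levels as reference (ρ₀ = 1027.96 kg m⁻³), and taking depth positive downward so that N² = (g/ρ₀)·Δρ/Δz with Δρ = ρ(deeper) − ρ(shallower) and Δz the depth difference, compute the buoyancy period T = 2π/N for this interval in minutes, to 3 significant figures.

5.54 min

Δρ = 1028.54 − 1027.38 = 1.16 kg m⁻³ over Δz = 143 − 112 = 31 m.
N² = (9.8/1027.96) × (1.16/31) = 3.5674 × 10⁻⁴ s⁻².
N = √(3.5674 × 10⁻⁴) = 0.018888 rad s⁻¹, so T = 2π/N = 332.65 s = 5.5442 min ≈ 5.54 min.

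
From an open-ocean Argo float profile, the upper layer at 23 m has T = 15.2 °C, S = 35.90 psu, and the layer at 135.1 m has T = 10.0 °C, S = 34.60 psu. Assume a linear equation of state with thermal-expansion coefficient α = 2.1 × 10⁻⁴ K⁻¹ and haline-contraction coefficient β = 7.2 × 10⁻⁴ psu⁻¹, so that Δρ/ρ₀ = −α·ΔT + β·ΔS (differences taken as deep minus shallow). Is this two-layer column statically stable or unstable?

stable

ΔT = 10.0 − 15.2 = -5.2 K and ΔS = 34.60 − 35.90 = -1.30 psu (deep − shallow).
−αΔT = 1.092 × 10⁻³; βΔS = -9.36 × 10⁻⁴; sum Δρ/ρ₀ = 1.56 × 10⁻⁴.
Δρ/ρ₀ > 0, so Δρ > 0: deeper water is denser → statically stable.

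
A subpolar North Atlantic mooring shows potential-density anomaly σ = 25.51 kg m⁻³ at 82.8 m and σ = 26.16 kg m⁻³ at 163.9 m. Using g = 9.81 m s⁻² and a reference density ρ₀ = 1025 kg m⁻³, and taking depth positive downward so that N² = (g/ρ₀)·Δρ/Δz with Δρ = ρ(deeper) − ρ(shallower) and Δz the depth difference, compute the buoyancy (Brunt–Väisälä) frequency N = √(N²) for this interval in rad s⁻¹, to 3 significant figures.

8.76 × 10⁻³ rad s⁻¹

Δρ = 1026.16 − 1025.51 = 0.65 kg m⁻³ over Δz = 163.9 − 82.8 = 81.1 m.
N² = (9.81/1025) × (0.65/81.1) = 7.6707 × 10⁻⁵ s⁻².
N = √(7.6707 × 10⁻⁵) = 8.7583 × 10⁻³ rad s⁻¹ ≈ 8.76 × 10⁻³ rad s⁻¹.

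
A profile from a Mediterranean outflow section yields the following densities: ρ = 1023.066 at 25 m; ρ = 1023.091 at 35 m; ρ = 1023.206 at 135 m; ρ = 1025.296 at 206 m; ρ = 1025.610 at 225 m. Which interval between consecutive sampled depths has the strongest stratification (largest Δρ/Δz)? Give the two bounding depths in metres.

135–206 m

Compute the density gradient over each adjacent pair:
  25–35 m: Δρ/Δz = 0.025/10 = 2.5 × 10⁻³ kg m⁻⁴
  35–135 m: Δρ/Δz = 0.115/100 = 1.1 × 10⁻³ kg m⁻⁴
  135–206 m: Δρ/Δz = 2.090/71 = 0.029 kg m⁻⁴
  206–225 m: Δρ/Δz = 0.314/19 = 0.017 kg m⁻⁴
The largest gradient is in the 135–206 m interval — the pycnocline.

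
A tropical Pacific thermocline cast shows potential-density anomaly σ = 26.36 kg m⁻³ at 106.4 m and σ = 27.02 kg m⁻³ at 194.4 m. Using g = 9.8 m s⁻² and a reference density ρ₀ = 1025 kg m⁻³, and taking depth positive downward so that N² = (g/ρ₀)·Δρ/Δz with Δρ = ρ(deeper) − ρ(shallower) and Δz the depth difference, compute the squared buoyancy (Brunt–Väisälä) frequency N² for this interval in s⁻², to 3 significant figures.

Δρ = 1027.02 − 1026.36 = 0.66 kg m⁻³ over Δz = 194.4 − 106.4 = 88 m.
N² = (9.8/1025) × (0.66/88) = 7.1707 × 10⁻⁵ s⁻² ≈ 7.17 × 10⁻⁵ s⁻².

7.17 × 10⁻⁵ s⁻²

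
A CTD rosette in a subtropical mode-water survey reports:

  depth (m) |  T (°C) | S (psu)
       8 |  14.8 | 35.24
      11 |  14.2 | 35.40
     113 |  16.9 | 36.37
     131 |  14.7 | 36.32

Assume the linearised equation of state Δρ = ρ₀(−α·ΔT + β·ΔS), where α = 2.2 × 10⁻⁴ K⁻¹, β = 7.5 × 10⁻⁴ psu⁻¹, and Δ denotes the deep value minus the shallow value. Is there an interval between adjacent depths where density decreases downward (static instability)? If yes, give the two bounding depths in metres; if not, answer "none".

Evaluate Δρ/ρ₀ = −αΔT + βΔS across each adjacent pair:
  8–11 m: −αΔT+βΔS = −(2.2 × 10⁻⁴)(-0.6)+(7.5 × 10⁻⁴)(+0.16) = 2.5 × 10⁻⁴ → stable
  11–113 m: −αΔT+βΔS = −(2.2 × 10⁻⁴)(+2.7)+(7.5 × 10⁻⁴)(+0.97) = 1.3 × 10⁻⁴ → stable
  113–131 m: −αΔT+βΔS = −(2.2 × 10⁻⁴)(-2.2)+(7.5 × 10⁻⁴)(-0.05) = 4.5 × 10⁻⁴ → stable
Every interval has Δρ > 0: the column is stably stratified throughout.

none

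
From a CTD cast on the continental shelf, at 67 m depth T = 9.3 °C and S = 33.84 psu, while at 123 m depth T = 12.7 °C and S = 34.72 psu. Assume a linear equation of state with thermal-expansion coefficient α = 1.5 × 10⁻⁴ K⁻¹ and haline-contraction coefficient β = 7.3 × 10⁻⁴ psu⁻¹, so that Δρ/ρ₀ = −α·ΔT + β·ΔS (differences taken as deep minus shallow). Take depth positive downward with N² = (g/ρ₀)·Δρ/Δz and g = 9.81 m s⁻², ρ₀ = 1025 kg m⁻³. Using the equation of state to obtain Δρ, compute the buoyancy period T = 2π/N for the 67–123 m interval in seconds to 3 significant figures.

1.30 × 10³ s

ΔT = +3.4 K, ΔS = +0.88 psu (deep − shallow).
Δρ/ρ₀ = −αΔT + βΔS = -5.10 × 10⁻⁴ + 6.424 × 10⁻⁴ = 1.324 × 10⁻⁴, so Δρ ≈ 0.1357 kg m⁻³.
N² = (g/ρ₀)·Δρ/Δz = g·(Δρ/ρ₀)/Δz = 9.81 × 1.324 × 10⁻⁴ / 56 = 2.3194 × 10⁻⁵ s⁻².
N = √(2.3194 × 10⁻⁵) = 4.8160 × 10⁻³ rad s⁻¹ → T = 2π/N = 1.3046 × 10³ s ≈ 1.30 × 10³ s.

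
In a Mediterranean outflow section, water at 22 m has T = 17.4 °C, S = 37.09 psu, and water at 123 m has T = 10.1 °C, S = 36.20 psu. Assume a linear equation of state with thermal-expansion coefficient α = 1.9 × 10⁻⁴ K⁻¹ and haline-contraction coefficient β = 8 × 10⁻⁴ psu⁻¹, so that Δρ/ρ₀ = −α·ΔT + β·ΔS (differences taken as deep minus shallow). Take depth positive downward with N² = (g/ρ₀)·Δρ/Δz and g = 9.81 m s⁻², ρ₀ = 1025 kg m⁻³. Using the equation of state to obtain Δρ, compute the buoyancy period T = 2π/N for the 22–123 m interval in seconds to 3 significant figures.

776 s

ΔT = -7.3 K, ΔS = -0.89 psu (deep − shallow).
Δρ/ρ₀ = −αΔT + βΔS = 1.387 × 10⁻³ − 7.12 × 10⁻⁴ = 6.75 × 10⁻⁴, so Δρ ≈ 0.6919 kg m⁻³.
N² = (g/ρ₀)·Δρ/Δz = g·(Δρ/ρ₀)/Δz = 9.81 × 6.75 × 10⁻⁴ / 101 = 6.5562 × 10⁻⁵ s⁻².
N = √(6.5562 × 10⁻⁵) = 8.0970 × 10⁻³ rad s⁻¹ → T = 2π/N = 775.99 s ≈ 776 s.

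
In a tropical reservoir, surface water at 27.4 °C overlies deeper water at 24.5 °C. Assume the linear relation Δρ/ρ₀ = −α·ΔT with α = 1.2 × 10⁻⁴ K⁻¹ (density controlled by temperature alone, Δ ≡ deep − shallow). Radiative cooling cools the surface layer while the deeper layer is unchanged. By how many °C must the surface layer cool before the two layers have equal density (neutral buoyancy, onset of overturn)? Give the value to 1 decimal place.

2.9 °C

With temperature the only control, equal density requires T_surf′ = T_deep.
T_surf′ = 24.5 °C.
Cooling required: 27.4 − 24.5 = 2.9 °C.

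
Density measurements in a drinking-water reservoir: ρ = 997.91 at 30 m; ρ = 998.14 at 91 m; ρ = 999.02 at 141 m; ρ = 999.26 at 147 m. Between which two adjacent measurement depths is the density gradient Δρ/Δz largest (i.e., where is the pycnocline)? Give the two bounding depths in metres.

141–147 m

Compute the density gradient over each adjacent pair:
  30–91 m: Δρ/Δz = 0.23/61 = 3.8 × 10⁻³ kg m⁻⁴
  91–141 m: Δρ/Δz = 0.88/50 = 0.018 kg m⁻⁴
  141–147 m: Δρ/Δz = 0.24/6 = 0.040 kg m⁻⁴
The largest gradient is in the 141–147 m interval — the pycnocline.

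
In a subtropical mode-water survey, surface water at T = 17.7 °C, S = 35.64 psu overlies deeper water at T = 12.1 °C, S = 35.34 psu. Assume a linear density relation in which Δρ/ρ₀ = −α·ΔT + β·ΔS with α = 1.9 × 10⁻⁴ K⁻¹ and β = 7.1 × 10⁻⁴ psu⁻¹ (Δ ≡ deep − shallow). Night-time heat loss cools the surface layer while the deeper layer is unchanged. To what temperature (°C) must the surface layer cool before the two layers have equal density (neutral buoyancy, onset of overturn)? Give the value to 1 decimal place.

13.2 °C

Neutral buoyancy requires Δρ = 0, i.e. −α(T_deep − T_surf′) + β(S_deep − S_surf) = 0.
T_surf′ = T_deep − (β/α)·ΔS = 12.1 − (7.1 × 10⁻⁴/1.9 × 10⁻⁴)·(-0.30) = 13.221 °C.
Cooling required: 17.7 − (13.221) = 4.479 °C.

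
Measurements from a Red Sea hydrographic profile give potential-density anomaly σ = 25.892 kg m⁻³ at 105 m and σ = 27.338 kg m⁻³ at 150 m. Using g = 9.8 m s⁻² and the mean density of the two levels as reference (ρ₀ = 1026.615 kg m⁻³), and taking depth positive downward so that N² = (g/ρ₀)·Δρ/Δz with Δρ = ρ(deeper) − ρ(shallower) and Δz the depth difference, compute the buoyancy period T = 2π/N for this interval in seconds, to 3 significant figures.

Δρ = 1027.338 − 1025.892 = 1.446 kg m⁻³ over Δz = 150 − 105 = 45 m.
N² = (9.8/1026.615) × (1.446/45) = 3.0674 × 10⁻⁴ s⁻².
N = √(3.0674 × 10⁻⁴) = 0.017514 rad s⁻¹, so T = 2π/N = 358.75 s ≈ 359 s.

359 s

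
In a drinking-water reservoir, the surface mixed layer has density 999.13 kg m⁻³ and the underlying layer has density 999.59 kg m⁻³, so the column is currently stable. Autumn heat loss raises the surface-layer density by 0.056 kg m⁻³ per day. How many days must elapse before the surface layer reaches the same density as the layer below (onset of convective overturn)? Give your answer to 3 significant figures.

Density deficit of the surface layer: 999.59 − 999.13 = 0.46 kg m⁻³.
Required change = 0.46 / 0.056 = 8.21 days.

8.21 days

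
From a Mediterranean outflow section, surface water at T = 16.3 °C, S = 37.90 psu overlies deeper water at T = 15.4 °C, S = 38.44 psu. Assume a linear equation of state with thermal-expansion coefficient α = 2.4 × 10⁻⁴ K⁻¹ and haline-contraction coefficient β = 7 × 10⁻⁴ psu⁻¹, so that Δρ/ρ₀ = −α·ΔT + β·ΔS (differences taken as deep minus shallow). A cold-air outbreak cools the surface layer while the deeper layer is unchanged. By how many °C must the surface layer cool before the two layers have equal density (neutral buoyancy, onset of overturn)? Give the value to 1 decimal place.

Neutral buoyancy requires Δρ = 0, i.e. −α(T_deep − T_surf′) + β(S_deep − S_surf) = 0.
T_surf′ = T_deep − (β/α)·ΔS = 15.4 − (7 × 10⁻⁴/2.4 × 10⁻⁴)·(+0.54) = 13.825 °C.
Cooling required: 16.3 − (13.825) = 2.475 °C.

2.5 °C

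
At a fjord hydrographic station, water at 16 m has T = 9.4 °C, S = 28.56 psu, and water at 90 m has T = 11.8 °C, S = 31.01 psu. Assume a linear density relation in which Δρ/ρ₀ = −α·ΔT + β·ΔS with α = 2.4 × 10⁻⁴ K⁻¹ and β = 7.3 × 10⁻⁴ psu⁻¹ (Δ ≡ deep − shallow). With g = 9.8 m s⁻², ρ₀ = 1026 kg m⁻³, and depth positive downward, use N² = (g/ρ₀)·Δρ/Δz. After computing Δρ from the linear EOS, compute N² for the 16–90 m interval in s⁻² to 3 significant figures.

ΔT = +2.4 K, ΔS = +2.45 psu (deep − shallow).
Δρ/ρ₀ = −αΔT + βΔS = -5.76 × 10⁻⁴ + 1.7885 × 10⁻³ = 1.2125 × 10⁻³, so Δρ ≈ 1.244 kg m⁻³.
N² = (g/ρ₀)·Δρ/Δz = g·(Δρ/ρ₀)/Δz = 9.8 × 1.2125 × 10⁻³ / 74 = 1.6057 × 10⁻⁴ s⁻² ≈ 1.61 × 10⁻⁴ s⁻².

1.61 × 10⁻⁴ s⁻²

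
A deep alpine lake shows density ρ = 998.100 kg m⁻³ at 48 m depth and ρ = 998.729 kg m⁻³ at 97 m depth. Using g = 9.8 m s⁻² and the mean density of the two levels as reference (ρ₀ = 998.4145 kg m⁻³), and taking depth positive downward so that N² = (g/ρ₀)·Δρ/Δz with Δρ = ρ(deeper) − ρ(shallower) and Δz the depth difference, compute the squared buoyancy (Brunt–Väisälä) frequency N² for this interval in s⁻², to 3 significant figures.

1.26 × 10⁻⁴ s⁻²

Δρ = 998.729 − 998.100 = 0.629 kg m⁻³ over Δz = 97 − 48 = 49 m.
N² = (9.8/998.4145) × (0.629/49) = 1.2600 × 10⁻⁴ s⁻² ≈ 1.26 × 10⁻⁴ s⁻².
A positive N² confirms static stability across the interval.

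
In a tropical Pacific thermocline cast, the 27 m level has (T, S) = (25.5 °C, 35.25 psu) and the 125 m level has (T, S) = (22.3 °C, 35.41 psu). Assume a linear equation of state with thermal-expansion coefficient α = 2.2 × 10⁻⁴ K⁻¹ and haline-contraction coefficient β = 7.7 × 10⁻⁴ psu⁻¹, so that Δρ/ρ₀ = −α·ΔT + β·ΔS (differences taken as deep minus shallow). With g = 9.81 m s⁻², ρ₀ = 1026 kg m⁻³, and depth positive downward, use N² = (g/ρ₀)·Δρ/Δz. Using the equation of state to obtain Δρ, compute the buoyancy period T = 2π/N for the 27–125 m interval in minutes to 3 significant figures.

11.5 min

ΔT = -3.2 K, ΔS = +0.16 psu (deep − shallow).
Δρ/ρ₀ = −αΔT + βΔS = 7.04 × 10⁻⁴ + 1.232 × 10⁻⁴ = 8.272 × 10⁻⁴, so Δρ ≈ 0.8487 kg m⁻³.
N² = (g/ρ₀)·Δρ/Δz = g·(Δρ/ρ₀)/Δz = 9.81 × 8.272 × 10⁻⁴ / 98 = 8.2804 × 10⁻⁵ s⁻².
N = √(8.2804 × 10⁻⁵) = 9.0997 × 10⁻³ rad s⁻¹ → T = 2π/N = 690.48 s = 11.508 min ≈ 11.5 min.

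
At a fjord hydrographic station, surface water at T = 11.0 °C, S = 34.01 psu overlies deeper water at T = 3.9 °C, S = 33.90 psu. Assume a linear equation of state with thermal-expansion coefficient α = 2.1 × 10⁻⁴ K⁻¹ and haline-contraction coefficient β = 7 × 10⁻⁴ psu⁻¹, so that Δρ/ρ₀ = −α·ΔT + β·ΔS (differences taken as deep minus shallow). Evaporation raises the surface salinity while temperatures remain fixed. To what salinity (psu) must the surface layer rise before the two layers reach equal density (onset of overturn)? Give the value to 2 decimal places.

Neutral buoyancy requires −α(T_deep − T_surf) + β(S_deep − S_surf′) = 0.
S_surf′ = S_deep − (α/β)·ΔT = 33.90 − (2.1 × 10⁻⁴/7 × 10⁻⁴)·(-7.1) = 36.0300 psu.
Increase required: 36.0300 − 34.01 = 2.0200 psu.

36.03 psu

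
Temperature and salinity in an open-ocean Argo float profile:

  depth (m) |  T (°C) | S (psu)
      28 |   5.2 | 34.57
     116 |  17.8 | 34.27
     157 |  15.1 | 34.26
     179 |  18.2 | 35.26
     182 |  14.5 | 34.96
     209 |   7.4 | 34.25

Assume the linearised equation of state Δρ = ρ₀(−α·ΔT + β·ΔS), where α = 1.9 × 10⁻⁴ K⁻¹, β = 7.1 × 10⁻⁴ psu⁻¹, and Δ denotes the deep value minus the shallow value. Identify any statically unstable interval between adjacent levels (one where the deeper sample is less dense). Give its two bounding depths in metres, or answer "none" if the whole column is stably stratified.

Evaluate Δρ/ρ₀ = −αΔT + βΔS across each adjacent pair:
  28–116 m: −αΔT+βΔS = −(1.9 × 10⁻⁴)(+12.6)+(7.1 × 10⁻⁴)(-0.30) = -2.6 × 10⁻³ → UNSTABLE
  116–157 m: −αΔT+βΔS = −(1.9 × 10⁻⁴)(-2.7)+(7.1 × 10⁻⁴)(-0.01) = 5.1 × 10⁻⁴ → stable
  157–179 m: −αΔT+βΔS = −(1.9 × 10⁻⁴)(+3.1)+(7.1 × 10⁻⁴)(+1.00) = 1.2 × 10⁻⁴ → stable
  179–182 m: −αΔT+βΔS = −(1.9 × 10⁻⁴)(-3.7)+(7.1 × 10⁻⁴)(-0.30) = 4.9 × 10⁻⁴ → stable
  182–209 m: −αΔT+βΔS = −(1.9 × 10⁻⁴)(-7.1)+(7.1 × 10⁻⁴)(-0.71) = 8.4 × 10⁻⁴ → stable
The 28–116 m interval has Δρ < 0: lighter water underlies denser water.

28–116 m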